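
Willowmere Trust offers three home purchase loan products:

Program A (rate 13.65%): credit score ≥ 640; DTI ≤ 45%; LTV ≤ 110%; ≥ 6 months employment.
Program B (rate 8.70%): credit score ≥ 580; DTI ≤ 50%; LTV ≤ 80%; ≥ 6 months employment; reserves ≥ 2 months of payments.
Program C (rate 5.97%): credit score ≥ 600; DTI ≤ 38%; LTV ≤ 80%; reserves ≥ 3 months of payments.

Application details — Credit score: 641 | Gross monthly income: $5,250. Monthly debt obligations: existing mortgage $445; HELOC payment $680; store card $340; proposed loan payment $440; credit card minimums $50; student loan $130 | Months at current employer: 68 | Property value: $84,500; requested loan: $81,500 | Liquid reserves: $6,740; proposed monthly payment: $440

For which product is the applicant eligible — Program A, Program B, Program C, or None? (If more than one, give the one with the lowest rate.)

Program A

Total debts = (445 + 680 + 340 + 440 + 50 + 130) = 2,085; DTI = 2,085/5,250 = 39.7%.
LTV = 81,500/84,500 = 96.4%.
Reserves = 6,740/440 = 15.3 months.
Program A: score 641 ≥ 640; DTI 39.7% ≤ 45%; LTV 96.4% ≤ 110%; employment 68 ≥ 6 mo → qualifies.
Program B: score 641 ≥ 580; DTI 39.7% ≤ 50%; LTV 96.4% > 80%; employment 68 ≥ 6 mo; reserves 15.3 ≥ 2 mo → does not qualify.
Program C: score 641 ≥ 600; DTI 39.7% > 38%; LTV 96.4% > 80%; reserves 15.3 ≥ 3 mo → does not qualify.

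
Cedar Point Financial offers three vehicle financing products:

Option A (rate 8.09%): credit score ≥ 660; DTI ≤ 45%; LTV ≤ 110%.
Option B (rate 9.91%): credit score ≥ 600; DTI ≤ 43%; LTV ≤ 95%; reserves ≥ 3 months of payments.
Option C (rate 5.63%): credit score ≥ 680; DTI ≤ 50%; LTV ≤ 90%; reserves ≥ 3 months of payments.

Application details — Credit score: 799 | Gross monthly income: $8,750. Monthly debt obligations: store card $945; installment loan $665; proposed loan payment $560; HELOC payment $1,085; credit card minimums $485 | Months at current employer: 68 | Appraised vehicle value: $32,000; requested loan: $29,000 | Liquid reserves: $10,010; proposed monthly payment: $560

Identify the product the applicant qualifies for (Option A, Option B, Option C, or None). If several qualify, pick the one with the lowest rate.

Option A

Total debts = (945 + 665 + 560 + 1,085 + 485) = 3,740; DTI = 3,740/8,750 = 42.7%.
LTV = 29,000/32,000 = 90.6%.
Reserves = 10,010/560 = 17.9 months.
Option A: score 799 ≥ 660; DTI 42.7% ≤ 45%; LTV 90.6% ≤ 110% → qualifies.
Option B: score 799 ≥ 600; DTI 42.7% ≤ 43%; LTV 90.6% ≤ 95%; reserves 17.9 ≥ 3 mo → qualifies.
Option C: score 799 ≥ 680; DTI 42.7% ≤ 50%; LTV 90.6% > 90%; reserves 17.9 ≥ 3 mo → does not qualify.
Qualifying: Option A, Option B. Lowest rate is 8.09% → Option A.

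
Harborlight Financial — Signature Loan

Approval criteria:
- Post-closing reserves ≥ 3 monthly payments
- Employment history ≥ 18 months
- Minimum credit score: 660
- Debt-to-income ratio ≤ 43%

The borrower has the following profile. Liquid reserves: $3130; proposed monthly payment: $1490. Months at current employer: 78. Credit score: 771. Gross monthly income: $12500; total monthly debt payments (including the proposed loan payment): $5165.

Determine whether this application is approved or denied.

Reserves: 3,130 ÷ 1,490 = 2.1 months (below 3-month minimum)
Employment 78 ≥ 18 months
Credit score 771 ≥ 660 (meets)
Debt-to-income = 5,165/12,500 = 41.3% — meets 43% limit
Fails on reserves.

Denied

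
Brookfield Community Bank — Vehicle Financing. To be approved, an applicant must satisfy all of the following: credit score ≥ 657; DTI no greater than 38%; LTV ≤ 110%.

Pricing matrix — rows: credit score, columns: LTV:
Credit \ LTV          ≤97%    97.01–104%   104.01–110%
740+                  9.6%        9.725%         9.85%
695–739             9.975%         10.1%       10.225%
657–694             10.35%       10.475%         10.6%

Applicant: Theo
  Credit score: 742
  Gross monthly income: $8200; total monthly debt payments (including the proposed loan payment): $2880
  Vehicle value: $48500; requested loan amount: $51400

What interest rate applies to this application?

9.85%

Credit score 742 ≥ 657; DTI: 2,880 ÷ 8,200 = 35.1%, within the 38% cap
Loan-to-value = 51,400/48,500 = 106% — pass (110% max)
Score 742 is in the 740+ band; LTV 106% is in the 104.01–110% band → 9.85%.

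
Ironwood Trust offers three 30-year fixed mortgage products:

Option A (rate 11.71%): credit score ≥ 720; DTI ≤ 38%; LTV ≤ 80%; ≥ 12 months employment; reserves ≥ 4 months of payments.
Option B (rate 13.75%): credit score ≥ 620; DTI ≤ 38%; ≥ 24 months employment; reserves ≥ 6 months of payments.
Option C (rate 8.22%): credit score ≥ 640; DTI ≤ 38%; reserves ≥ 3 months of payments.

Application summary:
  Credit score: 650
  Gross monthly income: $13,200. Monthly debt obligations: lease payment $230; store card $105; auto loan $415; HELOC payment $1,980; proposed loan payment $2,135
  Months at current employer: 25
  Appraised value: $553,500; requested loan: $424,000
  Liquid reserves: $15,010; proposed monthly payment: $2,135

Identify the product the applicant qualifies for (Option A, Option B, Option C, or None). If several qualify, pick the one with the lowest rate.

Option C

Total debts = (230 + 105 + 415 + 1,980 + 2,135) = 4,865; DTI = 4,865/13,200 = 36.9%.
LTV = 424,000/553,500 = 76.6%.
Reserves = 15,010/2,135 = 7.0 months.
Option A: score 650 < 720; DTI 36.9% ≤ 38%; LTV 76.6% ≤ 80%; employment 25 ≥ 12 mo; reserves 7.0 ≥ 4 mo → does not qualify.
Option B: score 650 ≥ 620; DTI 36.9% ≤ 38%; employment 25 ≥ 24 mo; reserves 7.0 ≥ 6 mo → qualifies.
Option C: score 650 ≥ 640; DTI 36.9% ≤ 38%; reserves 7.0 ≥ 3 mo → qualifies.
Qualifying: Option B, Option C. Lowest rate is 8.22% → Option C.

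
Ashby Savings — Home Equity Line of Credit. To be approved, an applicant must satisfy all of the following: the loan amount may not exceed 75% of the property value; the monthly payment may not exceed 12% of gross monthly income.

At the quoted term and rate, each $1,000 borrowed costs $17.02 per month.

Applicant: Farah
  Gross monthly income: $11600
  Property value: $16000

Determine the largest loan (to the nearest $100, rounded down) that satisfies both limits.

$12,000

Payment cap: 12% × $11,600 = $1,392/month.
At $17.02 per $1,000, that supports 1,392/17.02 × 1,000 ≈ $81,786 → $81,700.
LTV cap: 75% × $16,000 = $12,000 → $12,000.
Binding constraint: loan-to-value.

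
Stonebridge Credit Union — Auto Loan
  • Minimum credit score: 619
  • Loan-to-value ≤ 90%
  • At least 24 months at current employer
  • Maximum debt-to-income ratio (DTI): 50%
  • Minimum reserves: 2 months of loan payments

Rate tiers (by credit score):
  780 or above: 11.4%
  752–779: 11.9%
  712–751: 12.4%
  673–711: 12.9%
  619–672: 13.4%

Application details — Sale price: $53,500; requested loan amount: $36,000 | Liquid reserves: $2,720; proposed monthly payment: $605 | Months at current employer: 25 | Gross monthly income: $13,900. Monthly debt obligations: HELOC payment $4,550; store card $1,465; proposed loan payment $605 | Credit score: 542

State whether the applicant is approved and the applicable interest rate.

Credit score 542 < 619 (below minimum)
Total monthly debts = (4,550 + 1,465 + 605) = 6,620. DTI: 6,620 ÷ 13,900 = 47.6%, within the 50% cap
Employment 25 ≥ 24 months
Reserves: 2,720 ÷ 605 = 4.5 months (meets 2-month minimum)
LTV = 36,000/53,500 = 67.3% ≤ 90%
Not all requirements met → denied.

Denied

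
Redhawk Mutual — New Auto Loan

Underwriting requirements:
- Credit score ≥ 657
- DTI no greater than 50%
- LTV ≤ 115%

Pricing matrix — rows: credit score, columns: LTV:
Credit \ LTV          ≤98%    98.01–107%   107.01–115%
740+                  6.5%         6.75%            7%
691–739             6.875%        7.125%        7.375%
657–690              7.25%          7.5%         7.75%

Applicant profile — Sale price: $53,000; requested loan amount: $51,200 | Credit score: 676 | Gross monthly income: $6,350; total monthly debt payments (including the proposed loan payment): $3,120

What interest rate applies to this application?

7.25%

Credit score 676 ≥ 657; DTI = 3,120/6,350 = 49.1% ≤ 50%
Loan-to-value = 51,200/53,000 = 96.6% — pass (115% max)
Row: 676 falls in 657–690. Column: 96.6% falls in ≤98%. Rate = 7.25%.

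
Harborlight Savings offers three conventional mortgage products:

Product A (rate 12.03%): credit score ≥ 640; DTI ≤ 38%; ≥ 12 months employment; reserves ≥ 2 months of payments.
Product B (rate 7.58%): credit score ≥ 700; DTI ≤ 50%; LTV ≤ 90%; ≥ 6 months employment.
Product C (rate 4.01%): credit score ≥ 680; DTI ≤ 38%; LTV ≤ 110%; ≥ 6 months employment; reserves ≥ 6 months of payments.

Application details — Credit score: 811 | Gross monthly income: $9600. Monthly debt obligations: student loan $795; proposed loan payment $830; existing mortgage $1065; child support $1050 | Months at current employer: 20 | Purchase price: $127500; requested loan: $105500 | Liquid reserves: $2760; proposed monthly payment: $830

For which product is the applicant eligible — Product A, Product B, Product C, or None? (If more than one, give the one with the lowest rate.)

Total debts = (795 + 830 + 1,065 + 1,050) = 3,740; DTI = 3,740/9,600 = 39%.
LTV = 105,500/127,500 = 82.7%.
Reserves = 2,760/830 = 3.3 months.
Product A: score 811 ≥ 640; DTI 39% > 38%; employment 20 ≥ 12 mo; reserves 3.3 ≥ 2 mo → does not qualify.
Product B: score 811 ≥ 700; DTI 39% ≤ 50%; LTV 82.7% ≤ 90%; employment 20 ≥ 6 mo → qualifies.
Product C: score 811 ≥ 680; DTI 39% > 38%; LTV 82.7% ≤ 110%; employment 20 ≥ 6 mo; reserves 3.3 < 6 mo → does not qualify.

Product B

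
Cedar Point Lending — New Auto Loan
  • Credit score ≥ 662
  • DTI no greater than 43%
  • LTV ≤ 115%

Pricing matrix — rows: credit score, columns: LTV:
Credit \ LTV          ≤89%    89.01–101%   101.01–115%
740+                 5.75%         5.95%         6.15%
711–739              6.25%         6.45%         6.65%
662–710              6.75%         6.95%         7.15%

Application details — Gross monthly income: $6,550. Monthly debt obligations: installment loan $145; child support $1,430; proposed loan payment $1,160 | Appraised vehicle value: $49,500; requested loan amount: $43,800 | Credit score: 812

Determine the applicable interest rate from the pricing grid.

Credit score 812 ≥ 662; Total monthly debts = (145 + 1,430 + 1,160) = 2,735. Debt-to-income = 2,735/6,550 = 41.8% — meets 43% limit
Loan-to-value = 43,800/49,500 = 88.5% — pass (115% max)
Row: 812 falls in 740+. Column: 88.5% falls in ≤89%. Rate = 5.75%.

5.75%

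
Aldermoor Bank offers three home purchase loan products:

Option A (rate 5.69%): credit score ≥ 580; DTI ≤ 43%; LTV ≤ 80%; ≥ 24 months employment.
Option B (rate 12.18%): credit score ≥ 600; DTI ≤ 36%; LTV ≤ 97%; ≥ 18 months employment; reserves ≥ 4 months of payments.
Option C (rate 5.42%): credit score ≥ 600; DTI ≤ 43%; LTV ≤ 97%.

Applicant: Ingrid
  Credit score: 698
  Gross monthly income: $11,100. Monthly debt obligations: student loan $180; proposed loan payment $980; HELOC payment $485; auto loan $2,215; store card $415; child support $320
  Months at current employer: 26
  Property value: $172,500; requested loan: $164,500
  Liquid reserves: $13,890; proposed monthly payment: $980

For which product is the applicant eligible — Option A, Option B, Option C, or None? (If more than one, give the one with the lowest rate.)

Option C

Total debts = (180 + 980 + 485 + 2,215 + 415 + 320) = 4,595; DTI = 4,595/11,100 = 41.4%.
LTV = 164,500/172,500 = 95.4%.
Reserves = 13,890/980 = 14.2 months.
Option A: score 698 ≥ 580; DTI 41.4% ≤ 43%; LTV 95.4% > 80%; employment 26 ≥ 24 mo → does not qualify.
Option B: score 698 ≥ 600; DTI 41.4% > 36%; LTV 95.4% ≤ 97%; employment 26 ≥ 18 mo; reserves 14.2 ≥ 4 mo → does not qualify.
Option C: score 698 ≥ 600; DTI 41.4% ≤ 43%; LTV 95.4% ≤ 97% → qualifies.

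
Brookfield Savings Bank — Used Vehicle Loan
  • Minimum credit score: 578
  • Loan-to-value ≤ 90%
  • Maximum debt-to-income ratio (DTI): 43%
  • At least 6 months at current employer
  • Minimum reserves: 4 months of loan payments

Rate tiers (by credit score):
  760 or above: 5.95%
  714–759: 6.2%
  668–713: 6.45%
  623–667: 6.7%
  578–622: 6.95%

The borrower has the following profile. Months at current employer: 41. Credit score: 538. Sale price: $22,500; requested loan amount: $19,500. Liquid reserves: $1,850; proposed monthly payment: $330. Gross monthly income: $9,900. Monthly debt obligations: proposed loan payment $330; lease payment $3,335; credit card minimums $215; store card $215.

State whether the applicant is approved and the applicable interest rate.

Denied

Credit score 538 < 578 (below minimum)
Total monthly debts = (330 + 3,335 + 215 + 215) = 4,095. DTI: 4,095 ÷ 9,900 = 41.4%, within the 43% cap
Liquid reserves cover 1,850/330 = 5.6 months — ≥ 4 required
LTV: 19,500 ÷ 22,500 = 86.7%, within 90% cap
Employment 41 ≥ 6 months
Not all requirements met → denied.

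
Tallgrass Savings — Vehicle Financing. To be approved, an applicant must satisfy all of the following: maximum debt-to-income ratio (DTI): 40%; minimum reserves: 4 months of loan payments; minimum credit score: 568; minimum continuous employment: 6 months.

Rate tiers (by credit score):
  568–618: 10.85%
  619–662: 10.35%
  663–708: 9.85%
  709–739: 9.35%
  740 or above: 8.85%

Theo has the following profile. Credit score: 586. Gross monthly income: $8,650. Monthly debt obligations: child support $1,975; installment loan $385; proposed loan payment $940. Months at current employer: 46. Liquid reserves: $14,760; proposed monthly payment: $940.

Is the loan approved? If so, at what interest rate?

Credit score 586 ≥ 568 (meets minimum)
Employment 46 ≥ 6 months
Total monthly debts = (1,975 + 385 + 940) = 3,300. DTI: 3,300 ÷ 8,650 = 38.2%, within the 40% cap
Reserves: 14,760 ÷ 940 = 15.7 months (meets 4-month minimum)
All requirements met. Score 586 falls in the 568–618 tier → 10.85%.

Approved at 10.85%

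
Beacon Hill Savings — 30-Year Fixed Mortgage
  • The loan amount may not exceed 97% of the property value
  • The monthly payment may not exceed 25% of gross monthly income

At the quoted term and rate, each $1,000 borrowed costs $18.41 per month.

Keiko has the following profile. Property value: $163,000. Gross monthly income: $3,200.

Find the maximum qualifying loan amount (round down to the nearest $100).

$43,400

Payment cap: 25% × $3,200 = $800/month.
At $18.41 per $1,000, that supports 800/18.41 × 1,000 ≈ $43,454 → $43,400.
LTV cap: 97% × $163,000 = $158,110 → $158,100.
Binding constraint: payment-to-income.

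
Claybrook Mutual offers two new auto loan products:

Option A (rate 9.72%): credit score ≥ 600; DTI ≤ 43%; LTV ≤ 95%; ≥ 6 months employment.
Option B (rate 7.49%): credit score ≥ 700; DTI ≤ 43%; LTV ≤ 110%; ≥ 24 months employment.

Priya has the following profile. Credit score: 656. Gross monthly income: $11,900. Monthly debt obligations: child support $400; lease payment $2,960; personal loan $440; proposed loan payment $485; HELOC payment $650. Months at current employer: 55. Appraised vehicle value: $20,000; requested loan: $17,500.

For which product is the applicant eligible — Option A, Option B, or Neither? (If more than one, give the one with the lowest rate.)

Total debts = (400 + 2,960 + 440 + 485 + 650) = 4,935; DTI = 4,935/11,900 = 41.5%.
LTV = 17,500/20,000 = 87.5%.
Option A: score 656 ≥ 600; DTI 41.5% ≤ 43%; LTV 87.5% ≤ 95%; employment 55 ≥ 6 mo → qualifies.
Option B: score 656 < 700; DTI 41.5% ≤ 43%; LTV 87.5% ≤ 110%; employment 55 ≥ 24 mo → does not qualify.

Option A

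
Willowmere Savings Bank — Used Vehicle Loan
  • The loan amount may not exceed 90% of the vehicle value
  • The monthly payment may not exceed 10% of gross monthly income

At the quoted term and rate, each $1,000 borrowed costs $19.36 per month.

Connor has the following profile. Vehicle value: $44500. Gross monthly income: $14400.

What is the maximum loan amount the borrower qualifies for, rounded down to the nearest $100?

Payment cap: 10% × $14,400 = $1,440/month.
At $19.36 per $1,000, that supports 1,440/19.36 × 1,000 ≈ $74,380 → $74,300.
LTV cap: 90% × $44,500 = $40,050 → $40,000.
Binding constraint: loan-to-value.

$40,000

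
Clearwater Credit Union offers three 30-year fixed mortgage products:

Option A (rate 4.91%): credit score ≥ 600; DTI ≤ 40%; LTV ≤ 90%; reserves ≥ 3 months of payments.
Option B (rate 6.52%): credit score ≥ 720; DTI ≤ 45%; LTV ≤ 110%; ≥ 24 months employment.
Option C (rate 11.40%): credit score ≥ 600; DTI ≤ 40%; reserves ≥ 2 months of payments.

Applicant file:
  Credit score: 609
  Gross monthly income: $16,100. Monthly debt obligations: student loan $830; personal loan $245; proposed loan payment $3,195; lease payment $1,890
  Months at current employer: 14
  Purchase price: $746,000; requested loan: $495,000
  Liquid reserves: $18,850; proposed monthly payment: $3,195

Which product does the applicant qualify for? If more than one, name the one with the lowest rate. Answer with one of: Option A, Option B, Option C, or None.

Option A

Total debts = (830 + 245 + 3,195 + 1,890) = 6,160; DTI = 6,160/16,100 = 38.3%.
LTV = 495,000/746,000 = 66.4%.
Reserves = 18,850/3,195 = 5.9 months.
Option A: score 609 ≥ 600; DTI 38.3% ≤ 40%; LTV 66.4% ≤ 90%; reserves 5.9 ≥ 3 mo → qualifies.
Option B: score 609 < 720; DTI 38.3% ≤ 45%; LTV 66.4% ≤ 110%; employment 14 < 24 mo → does not qualify.
Option C: score 609 ≥ 600; DTI 38.3% ≤ 40%; reserves 5.9 ≥ 2 mo → qualifies.
Qualifying: Option A, Option C. Lowest rate is 4.91% → Option A.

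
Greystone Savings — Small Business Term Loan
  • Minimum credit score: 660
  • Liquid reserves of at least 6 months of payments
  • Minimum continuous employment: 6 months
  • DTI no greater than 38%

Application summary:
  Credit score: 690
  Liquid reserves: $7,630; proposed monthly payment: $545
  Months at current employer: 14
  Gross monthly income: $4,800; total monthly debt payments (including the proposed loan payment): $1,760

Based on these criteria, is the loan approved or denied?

Credit score 690 ≥ 660 (meets)
Reserves = 7,630/545 = 14.0 months ≥ 6
Employment 14 ≥ 6 months
DTI = 1,760/4,800 = 36.7% ≤ 38%
All criteria satisfied.

Approved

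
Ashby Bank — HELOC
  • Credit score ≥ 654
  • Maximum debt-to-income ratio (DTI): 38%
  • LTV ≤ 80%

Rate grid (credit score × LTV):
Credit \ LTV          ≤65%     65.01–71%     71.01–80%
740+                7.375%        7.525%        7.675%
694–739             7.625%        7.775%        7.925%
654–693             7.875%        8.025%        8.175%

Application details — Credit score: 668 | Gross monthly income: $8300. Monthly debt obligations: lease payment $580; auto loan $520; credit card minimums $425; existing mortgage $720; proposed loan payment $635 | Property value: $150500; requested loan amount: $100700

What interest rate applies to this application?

8.025%

Credit score 668 ≥ 654; Total monthly debts = (580 + 520 + 425 + 720 + 635) = 2,880. DTI = 2,880/8,300 = 34.7% ≤ 38%
LTV: 100,700 ÷ 150,500 = 66.9%, within 80% cap
Row: 668 falls in 654–693. Column: 66.9% falls in 65.01–71%. Rate = 8.025%.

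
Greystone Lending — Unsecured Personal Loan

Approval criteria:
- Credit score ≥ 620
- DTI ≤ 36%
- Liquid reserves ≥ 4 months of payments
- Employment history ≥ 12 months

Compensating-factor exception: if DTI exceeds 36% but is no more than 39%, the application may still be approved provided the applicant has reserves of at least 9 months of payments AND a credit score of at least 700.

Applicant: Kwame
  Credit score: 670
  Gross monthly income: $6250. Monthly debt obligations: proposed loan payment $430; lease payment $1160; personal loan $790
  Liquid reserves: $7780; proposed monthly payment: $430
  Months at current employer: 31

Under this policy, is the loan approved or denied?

Credit score 670 ≥ 620 (meets base)
Total debts = (430 + 1,160 + 790) = 2,380. DTI: 2,380 ÷ 6,250 = 38.1%, over the 36% base limit.
Reserves: 7,780 ÷ 430 = 18.1 months (meets 4-month minimum)
Employment 31 ≥ 12 months
38.1% falls in the override range (36%–39%), so the compensating-factor test applies.
Override check — reserves: 18.1 mo (ok); score: 670 (below 700).
Override conditions not both satisfied; exception does not apply.

Denied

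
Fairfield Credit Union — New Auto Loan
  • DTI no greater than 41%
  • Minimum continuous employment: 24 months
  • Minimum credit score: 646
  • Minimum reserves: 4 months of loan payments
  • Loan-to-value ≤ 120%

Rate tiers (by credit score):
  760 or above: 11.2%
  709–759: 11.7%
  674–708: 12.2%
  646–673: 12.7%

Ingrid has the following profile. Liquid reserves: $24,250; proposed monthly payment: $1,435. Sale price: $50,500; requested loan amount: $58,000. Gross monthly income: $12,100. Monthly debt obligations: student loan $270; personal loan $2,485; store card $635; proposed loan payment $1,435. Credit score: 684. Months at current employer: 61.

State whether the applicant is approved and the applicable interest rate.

Approved at 12.2%

Credit score 684 ≥ 646 (meets minimum)
Reserves: 24,250 ÷ 1,435 = 16.9 months (meets 4-month minimum)
Total monthly debts = (270 + 2,485 + 635 + 1,435) = 4,825. DTI = 4,825/12,100 = 39.9% ≤ 41%
Loan-to-value = 58,000/50,500 = 114.9% — pass (120% max)
Employment 61 ≥ 24 months
All requirements met. Score 684 falls in the 674–708 tier → 12.2%.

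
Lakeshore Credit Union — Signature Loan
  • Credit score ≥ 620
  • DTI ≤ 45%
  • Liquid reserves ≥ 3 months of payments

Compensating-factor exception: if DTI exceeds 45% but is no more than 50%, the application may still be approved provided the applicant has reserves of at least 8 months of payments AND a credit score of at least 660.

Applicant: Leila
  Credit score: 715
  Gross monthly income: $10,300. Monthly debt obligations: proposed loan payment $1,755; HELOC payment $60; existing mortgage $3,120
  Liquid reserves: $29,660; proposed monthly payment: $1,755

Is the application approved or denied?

Credit score 715 ≥ 620 (meets base)
Total debts = (1,755 + 60 + 3,120) = 4,935. DTI: 4,935 ÷ 10,300 = 47.9%, over the 45% base limit.
Reserves = 29,660/1,755 = 16.9 months ≥ 3
DTI 47.9% is within the 45%–50% exception band; checking compensating factors.
Override check — reserves: 16.9 mo (ok); score: 715 (ok).
Both override conditions satisfied; DTI exception granted.

Approved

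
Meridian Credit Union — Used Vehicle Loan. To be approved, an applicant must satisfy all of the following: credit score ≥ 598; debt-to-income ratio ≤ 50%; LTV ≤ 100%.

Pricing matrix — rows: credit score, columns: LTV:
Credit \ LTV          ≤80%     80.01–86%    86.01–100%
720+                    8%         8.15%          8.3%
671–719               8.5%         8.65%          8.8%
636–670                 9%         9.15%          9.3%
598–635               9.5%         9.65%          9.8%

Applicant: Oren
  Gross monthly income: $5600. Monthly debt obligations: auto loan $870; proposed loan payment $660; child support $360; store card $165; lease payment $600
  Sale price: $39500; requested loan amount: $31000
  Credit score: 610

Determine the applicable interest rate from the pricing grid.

9.5%

Credit score 610 ≥ 598; Total monthly debts = (870 + 660 + 360 + 165 + 600) = 2,655. DTI = 2,655/5,600 = 47.4% ≤ 50%
Loan-to-value = 31,000/39,500 = 78.5% — pass (100% max)
Row: 610 falls in 598–635. Column: 78.5% falls in ≤80%. Rate = 9.5%.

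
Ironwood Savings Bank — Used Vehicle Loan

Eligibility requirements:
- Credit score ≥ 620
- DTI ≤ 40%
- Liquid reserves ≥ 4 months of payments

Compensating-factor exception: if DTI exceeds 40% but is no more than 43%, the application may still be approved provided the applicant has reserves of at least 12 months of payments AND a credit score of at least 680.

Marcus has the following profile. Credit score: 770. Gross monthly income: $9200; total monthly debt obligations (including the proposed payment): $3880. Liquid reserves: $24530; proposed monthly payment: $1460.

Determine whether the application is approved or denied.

Approved

Credit score 770 ≥ 620 (meets base)
DTI: 3,880 ÷ 9,200 = 42.2%, over the 40% base limit.
Liquid reserves cover 24,530/1,460 = 16.8 months — ≥ 4 required
42.2% falls in the override range (40%–43%), so the compensating-factor test applies.
Reserves 16.8 ≥ 12 months; credit score 770 ≥ 680.
Both compensating conditions met → exception applies.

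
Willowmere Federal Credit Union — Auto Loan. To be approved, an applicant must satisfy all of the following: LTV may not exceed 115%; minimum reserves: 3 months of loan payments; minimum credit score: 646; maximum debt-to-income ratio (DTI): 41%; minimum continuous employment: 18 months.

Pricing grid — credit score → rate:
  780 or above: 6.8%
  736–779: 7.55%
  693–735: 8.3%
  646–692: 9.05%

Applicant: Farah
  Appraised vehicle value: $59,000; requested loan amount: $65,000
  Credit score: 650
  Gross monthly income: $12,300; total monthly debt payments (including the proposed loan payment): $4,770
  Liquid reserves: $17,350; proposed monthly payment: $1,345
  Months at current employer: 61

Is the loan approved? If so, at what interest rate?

Approved at 9.05%

Credit score 650 ≥ 646 (meets minimum)
LTV: 65,000 ÷ 59,000 = 110.2%, within 115% cap
Employment 61 ≥ 18 months
Debt-to-income = 4,770/12,300 = 38.8% — meets 41% limit
Reserves = 17,350/1,345 = 12.9 months ≥ 3
All requirements met. Score 650 falls in the 646–692 tier → 9.05%.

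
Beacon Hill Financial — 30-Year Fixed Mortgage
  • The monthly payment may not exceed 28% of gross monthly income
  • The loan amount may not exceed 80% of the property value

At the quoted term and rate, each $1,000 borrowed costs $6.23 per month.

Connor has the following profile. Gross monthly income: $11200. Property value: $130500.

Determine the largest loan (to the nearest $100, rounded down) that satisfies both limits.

$104,400

Payment cap: 28% × $11,200 = $3,136/month.
At $6.23 per $1,000, that supports 3,136/6.23 × 1,000 ≈ $503,370 → $503,300.
LTV cap: 80% × $130,500 = $104,400 → $104,400.
Binding constraint: loan-to-value.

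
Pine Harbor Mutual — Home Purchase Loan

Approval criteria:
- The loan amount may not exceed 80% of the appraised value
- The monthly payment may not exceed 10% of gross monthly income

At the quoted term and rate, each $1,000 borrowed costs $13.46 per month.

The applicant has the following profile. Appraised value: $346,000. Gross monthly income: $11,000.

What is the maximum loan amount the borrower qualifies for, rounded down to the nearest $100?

$81,700

Payment cap: 10% × $11,000 = $1,100/month.
At $13.46 per $1,000, that supports 1,100/13.46 × 1,000 ≈ $81,723 → $81,700.
LTV cap: 80% × $346,000 = $276,800 → $276,800.
Binding constraint: payment-to-income.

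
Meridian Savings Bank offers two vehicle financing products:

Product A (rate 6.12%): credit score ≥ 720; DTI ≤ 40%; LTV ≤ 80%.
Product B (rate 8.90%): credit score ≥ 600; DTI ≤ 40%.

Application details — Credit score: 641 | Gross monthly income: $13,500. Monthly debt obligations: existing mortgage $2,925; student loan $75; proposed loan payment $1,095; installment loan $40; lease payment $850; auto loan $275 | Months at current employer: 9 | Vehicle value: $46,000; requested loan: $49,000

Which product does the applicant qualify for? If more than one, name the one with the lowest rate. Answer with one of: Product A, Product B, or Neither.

Total debts = (2,925 + 75 + 1,095 + 40 + 850 + 275) = 5,260; DTI = 5,260/13,500 = 39%.
LTV = 49,000/46,000 = 106.5%.
Product A: score 641 < 720; DTI 39% ≤ 40%; LTV 106.5% > 80% → does not qualify.
Product B: score 641 ≥ 600; DTI 39% ≤ 40% → qualifies.

Product B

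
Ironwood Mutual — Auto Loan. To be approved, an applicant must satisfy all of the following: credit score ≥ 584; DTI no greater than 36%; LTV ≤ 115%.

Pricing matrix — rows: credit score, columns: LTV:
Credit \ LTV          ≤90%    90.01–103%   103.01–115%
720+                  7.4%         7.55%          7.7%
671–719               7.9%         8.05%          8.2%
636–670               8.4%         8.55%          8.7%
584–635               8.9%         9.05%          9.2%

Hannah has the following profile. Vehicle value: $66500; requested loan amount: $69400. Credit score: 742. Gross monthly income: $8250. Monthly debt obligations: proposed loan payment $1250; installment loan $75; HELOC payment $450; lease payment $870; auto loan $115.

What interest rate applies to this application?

7.7%

Credit score 742 ≥ 584; Total monthly debts = (1,250 + 75 + 450 + 870 + 115) = 2,760. DTI: 2,760 ÷ 8,250 = 33.5%, within the 36% cap
Loan-to-value = 69,400/66,500 = 104.4% — pass (115% max)
Row: 742 falls in 720+. Column: 104.4% falls in 103.01–115%. Rate = 7.7%.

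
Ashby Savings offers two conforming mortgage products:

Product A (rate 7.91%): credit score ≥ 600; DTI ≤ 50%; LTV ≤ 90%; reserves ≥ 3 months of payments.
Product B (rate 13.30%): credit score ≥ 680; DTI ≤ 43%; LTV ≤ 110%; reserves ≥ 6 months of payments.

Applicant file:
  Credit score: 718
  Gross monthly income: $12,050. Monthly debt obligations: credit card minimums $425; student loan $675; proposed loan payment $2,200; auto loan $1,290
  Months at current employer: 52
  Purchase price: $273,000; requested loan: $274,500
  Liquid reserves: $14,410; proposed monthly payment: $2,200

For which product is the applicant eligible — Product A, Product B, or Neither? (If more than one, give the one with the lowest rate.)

Product B

Total debts = (425 + 675 + 2,200 + 1,290) = 4,590; DTI = 4,590/12,050 = 38.1%.
LTV = 274,500/273,000 = 100.5%.
Reserves = 14,410/2,200 = 6.5 months.
Product A: score 718 ≥ 600; DTI 38.1% ≤ 50%; LTV 100.5% > 90%; reserves 6.5 ≥ 3 mo → does not qualify.
Product B: score 718 ≥ 680; DTI 38.1% ≤ 43%; LTV 100.5% ≤ 110%; reserves 6.5 ≥ 6 mo → qualifies.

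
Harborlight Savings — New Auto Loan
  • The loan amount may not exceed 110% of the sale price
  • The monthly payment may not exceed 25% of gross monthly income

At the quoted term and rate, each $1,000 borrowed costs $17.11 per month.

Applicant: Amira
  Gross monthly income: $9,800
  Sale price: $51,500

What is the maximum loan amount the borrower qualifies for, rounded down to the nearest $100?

$56,600

Payment cap: 25% × $9,800 = $2,450/month.
At $17.11 per $1,000, that supports 2,450/17.11 × 1,000 ≈ $143,191 → $143,100.
LTV cap: 110% × $51,500 = $56,650 → $56,600.
Binding constraint: loan-to-value.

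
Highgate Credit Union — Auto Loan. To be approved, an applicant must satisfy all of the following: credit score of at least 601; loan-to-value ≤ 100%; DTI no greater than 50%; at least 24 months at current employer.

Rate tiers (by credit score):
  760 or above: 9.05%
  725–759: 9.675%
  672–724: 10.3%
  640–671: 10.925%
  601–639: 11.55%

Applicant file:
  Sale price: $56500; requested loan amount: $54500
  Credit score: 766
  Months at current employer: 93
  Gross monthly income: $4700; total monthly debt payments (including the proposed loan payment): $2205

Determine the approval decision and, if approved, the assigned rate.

Credit score 766 ≥ 601 (meets minimum)
Employment 93 ≥ 24 months
Loan-to-value = 54,500/56,500 = 96.5% — pass (100% max)
DTI = 2,205/4,700 = 46.9% ≤ 50%
All requirements met. Score 766 falls in the 760 or above tier → 9.05%.

Approved at 9.05%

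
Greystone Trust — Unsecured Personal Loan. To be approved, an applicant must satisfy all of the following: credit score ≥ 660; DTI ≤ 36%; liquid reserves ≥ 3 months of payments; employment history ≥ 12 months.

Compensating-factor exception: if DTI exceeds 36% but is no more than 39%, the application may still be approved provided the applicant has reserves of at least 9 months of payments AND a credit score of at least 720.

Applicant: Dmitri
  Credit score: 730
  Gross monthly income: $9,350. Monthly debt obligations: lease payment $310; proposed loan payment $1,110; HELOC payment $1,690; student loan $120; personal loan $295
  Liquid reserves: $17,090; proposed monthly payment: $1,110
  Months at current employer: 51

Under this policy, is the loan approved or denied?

Credit score 730 ≥ 660 (meets base)
Total debts = (310 + 1,110 + 1,690 + 120 + 295) = 3,525. DTI = 3,525/9,350 = 37.7% > 36% — standard DTI limit exceeded.
Reserves: 17,090 ÷ 1,110 = 15.4 months (meets 3-month minimum)
Employment 51 ≥ 12 months
37.7% falls in the override range (36%–39%), so the compensating-factor test applies.
Reserves 15.4 ≥ 9 months; credit score 730 ≥ 720.
Both compensating conditions met → exception applies.

Approved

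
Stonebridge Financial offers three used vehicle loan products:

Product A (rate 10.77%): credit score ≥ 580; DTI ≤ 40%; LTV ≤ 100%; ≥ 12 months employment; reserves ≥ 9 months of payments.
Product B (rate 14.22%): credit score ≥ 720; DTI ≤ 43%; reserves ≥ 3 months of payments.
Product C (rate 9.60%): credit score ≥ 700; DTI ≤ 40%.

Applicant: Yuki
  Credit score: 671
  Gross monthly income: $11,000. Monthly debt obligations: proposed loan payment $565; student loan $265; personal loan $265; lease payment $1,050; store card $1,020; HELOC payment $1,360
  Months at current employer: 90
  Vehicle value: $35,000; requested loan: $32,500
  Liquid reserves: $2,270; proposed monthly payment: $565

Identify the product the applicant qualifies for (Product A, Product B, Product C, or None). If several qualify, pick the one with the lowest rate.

Total debts = (565 + 265 + 265 + 1,050 + 1,020 + 1,360) = 4,525; DTI = 4,525/11,000 = 41.1%.
LTV = 32,500/35,000 = 92.9%.
Reserves = 2,270/565 = 4.0 months.
Product A: score 671 ≥ 580; DTI 41.1% > 40%; LTV 92.9% ≤ 100%; employment 90 ≥ 12 mo; reserves 4.0 < 9 mo → does not qualify.
Product B: score 671 < 720; DTI 41.1% ≤ 43%; reserves 4.0 ≥ 3 mo → does not qualify.
Product C: score 671 < 700; DTI 41.1% > 40% → does not qualify.

None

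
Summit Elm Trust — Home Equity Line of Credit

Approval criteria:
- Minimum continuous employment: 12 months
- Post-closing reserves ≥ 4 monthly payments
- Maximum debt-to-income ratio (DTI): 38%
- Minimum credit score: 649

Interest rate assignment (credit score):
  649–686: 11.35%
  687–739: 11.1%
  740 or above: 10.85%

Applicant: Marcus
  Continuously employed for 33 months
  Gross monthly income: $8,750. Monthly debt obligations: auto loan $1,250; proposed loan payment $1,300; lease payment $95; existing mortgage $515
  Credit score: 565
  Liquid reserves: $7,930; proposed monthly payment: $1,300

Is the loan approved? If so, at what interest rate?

Denied

Credit score 565 < 649 (below minimum)
Total monthly debts = (1,250 + 1,300 + 95 + 515) = 3,160. DTI = 3,160/8,750 = 36.1% ≤ 38%
Employment 33 ≥ 12 months
Reserves: 7,930 ÷ 1,300 = 6.1 months (meets 4-month minimum)
Not all requirements met → denied.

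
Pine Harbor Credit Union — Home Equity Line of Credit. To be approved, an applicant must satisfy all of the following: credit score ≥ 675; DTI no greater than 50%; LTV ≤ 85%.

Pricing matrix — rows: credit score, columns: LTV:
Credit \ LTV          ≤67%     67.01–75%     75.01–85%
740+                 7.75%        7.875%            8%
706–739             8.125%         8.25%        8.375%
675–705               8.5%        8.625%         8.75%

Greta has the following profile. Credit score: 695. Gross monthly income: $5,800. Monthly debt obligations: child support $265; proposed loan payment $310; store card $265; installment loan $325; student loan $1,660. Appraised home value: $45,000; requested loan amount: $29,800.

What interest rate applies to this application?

Credit score 695 ≥ 675; Total monthly debts = (265 + 310 + 265 + 325 + 1,660) = 2,825. DTI: 2,825 ÷ 5,800 = 48.7%, within the 50% cap
LTV: 29,800 ÷ 45,000 = 66.2%, within 85% cap
Row: 695 falls in 675–705. Column: 66.2% falls in ≤67%. Rate = 8.5%.

8.5%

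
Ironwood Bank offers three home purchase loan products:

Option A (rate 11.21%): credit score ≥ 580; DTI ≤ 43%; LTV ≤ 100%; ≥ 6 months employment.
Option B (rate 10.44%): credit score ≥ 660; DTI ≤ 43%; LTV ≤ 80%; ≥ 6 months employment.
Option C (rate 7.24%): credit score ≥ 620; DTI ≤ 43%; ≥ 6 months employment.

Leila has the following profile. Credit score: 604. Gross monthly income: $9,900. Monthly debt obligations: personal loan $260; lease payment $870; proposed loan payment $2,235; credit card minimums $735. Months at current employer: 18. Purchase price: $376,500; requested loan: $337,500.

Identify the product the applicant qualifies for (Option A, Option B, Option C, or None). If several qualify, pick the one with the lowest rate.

Total debts = (260 + 870 + 2,235 + 735) = 4,100; DTI = 4,100/9,900 = 41.4%.
LTV = 337,500/376,500 = 89.6%.
Option A: score 604 ≥ 580; DTI 41.4% ≤ 43%; LTV 89.6% ≤ 100%; employment 18 ≥ 6 mo → qualifies.
Option B: score 604 < 660; DTI 41.4% ≤ 43%; LTV 89.6% > 80%; employment 18 ≥ 6 mo → does not qualify.
Option C: score 604 < 620; DTI 41.4% ≤ 43%; employment 18 ≥ 6 mo → does not qualify.

Option A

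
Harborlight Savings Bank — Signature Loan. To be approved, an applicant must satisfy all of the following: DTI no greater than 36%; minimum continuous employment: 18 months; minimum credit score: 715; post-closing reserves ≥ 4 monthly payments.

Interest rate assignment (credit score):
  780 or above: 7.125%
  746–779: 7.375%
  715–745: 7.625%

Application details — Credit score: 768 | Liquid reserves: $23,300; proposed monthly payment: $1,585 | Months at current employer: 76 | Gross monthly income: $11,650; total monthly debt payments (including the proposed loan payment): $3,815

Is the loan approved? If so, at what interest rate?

Approved at 7.375%

Credit score 768 ≥ 715 (meets minimum)
Employment 76 ≥ 18 months
DTI = 3,815/11,650 = 32.7% ≤ 36%
Liquid reserves cover 23,300/1,585 = 14.7 months — ≥ 4 required
All requirements met. Score 768 falls in the 746–779 tier → 7.375%.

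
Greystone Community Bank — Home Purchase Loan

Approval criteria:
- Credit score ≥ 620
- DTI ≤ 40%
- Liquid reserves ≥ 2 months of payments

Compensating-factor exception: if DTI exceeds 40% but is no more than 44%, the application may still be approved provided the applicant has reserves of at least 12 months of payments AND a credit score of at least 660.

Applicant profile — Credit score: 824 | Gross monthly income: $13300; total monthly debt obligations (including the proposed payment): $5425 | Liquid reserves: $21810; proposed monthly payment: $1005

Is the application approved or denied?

Approved

Credit score 824 ≥ 620 (meets base)
DTI: 5,425 ÷ 13,300 = 40.8%, over the 40% base limit.
Reserves: 21,810 ÷ 1,005 = 21.7 months (meets 2-month minimum)
40.8% falls in the override range (40%–44%), so the compensating-factor test applies.
Override check — reserves: 21.7 mo (ok); score: 824 (ok).
Both compensating conditions met → exception applies.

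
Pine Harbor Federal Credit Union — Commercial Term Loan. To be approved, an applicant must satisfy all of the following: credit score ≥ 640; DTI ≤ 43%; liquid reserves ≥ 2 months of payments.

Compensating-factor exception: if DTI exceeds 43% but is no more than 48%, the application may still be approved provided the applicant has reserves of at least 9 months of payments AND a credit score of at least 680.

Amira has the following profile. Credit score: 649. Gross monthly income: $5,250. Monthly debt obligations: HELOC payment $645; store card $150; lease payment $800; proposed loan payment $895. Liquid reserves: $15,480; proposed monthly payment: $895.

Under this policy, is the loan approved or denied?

Denied

Credit score 649 ≥ 640 (meets base)
Total debts = (645 + 150 + 800 + 895) = 2,490. DTI = 2,490/5,250 = 47.4% > 43% — standard DTI limit exceeded.
Reserves: 15,480 ÷ 895 = 17.3 months (meets 2-month minimum)
47.4% falls in the override range (43%–48%), so the compensating-factor test applies.
Reserves 17.3 ≥ 9 months; credit score 649 < 680.
Override conditions not both satisfied; exception does not apply.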